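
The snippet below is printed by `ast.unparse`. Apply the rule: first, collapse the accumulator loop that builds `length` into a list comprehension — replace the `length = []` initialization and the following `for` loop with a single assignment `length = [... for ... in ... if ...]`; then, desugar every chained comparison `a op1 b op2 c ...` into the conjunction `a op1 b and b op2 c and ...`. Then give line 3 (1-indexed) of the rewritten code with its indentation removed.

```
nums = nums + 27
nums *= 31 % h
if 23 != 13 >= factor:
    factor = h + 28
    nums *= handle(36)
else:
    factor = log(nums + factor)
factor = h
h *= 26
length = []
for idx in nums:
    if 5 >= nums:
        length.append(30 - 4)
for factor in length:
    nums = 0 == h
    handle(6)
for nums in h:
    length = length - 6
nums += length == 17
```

if 23 != 13 and 13 >= factor:

Transformed code:
nums = nums + 27
nums *= 31 % h
if 23 != 13 and 13 >= factor:
    factor = h + 28
    nums *= handle(36)
else:
    factor = log(nums + factor)
factor = h
h *= 26
length = [30 - 4 for idx in nums if 5 >= nums]
for factor in length:
    nums = 0 == h
    handle(6)
for nums in h:
    length = length - 6
nums += length == 17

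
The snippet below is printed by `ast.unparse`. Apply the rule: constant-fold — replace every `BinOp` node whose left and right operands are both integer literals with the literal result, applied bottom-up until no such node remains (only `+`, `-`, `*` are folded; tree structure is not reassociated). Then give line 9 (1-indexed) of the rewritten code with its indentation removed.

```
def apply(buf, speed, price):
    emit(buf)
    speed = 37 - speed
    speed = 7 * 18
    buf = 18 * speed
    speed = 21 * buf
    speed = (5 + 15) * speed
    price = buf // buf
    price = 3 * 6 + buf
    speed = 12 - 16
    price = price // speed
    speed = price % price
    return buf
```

Transformed code:
def apply(buf, speed, price):
    emit(buf)
    speed = 37 - speed
    speed = 126
    buf = 18 * speed
    speed = 21 * buf
    speed = 20 * speed
    price = buf // buf
    price = 18 + buf
    speed = -4
    price = price // speed
    speed = price % price
    return buf

price = 18 + buf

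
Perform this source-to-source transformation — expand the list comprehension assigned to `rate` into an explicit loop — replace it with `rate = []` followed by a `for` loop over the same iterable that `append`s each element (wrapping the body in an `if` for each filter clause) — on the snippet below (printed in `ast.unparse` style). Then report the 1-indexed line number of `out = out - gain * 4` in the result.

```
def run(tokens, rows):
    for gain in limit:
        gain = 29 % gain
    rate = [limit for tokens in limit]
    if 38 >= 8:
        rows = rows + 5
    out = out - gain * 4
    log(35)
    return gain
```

9

Transformed code:
def run(tokens, rows):
    for gain in limit:
        gain = 29 % gain
    rate = []
    for tokens in limit:
        rate.append(limit)
    if 38 >= 8:
        rows = rows + 5
    out = out - gain * 4
    log(35)
    return gain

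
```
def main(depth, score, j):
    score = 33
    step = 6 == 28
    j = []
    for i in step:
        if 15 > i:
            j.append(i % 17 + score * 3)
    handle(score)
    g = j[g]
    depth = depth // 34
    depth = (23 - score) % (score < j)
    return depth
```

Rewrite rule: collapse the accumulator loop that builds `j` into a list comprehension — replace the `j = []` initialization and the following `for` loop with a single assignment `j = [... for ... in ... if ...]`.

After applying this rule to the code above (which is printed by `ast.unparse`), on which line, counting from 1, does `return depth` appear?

Transformed code:
def main(depth, score, j):
    score = 33
    step = 6 == 28
    j = [i % 17 + score * 3 for i in step if 15 > i]
    handle(score)
    g = j[g]
    depth = depth // 34
    depth = (23 - score) % (score < j)
    return depth

9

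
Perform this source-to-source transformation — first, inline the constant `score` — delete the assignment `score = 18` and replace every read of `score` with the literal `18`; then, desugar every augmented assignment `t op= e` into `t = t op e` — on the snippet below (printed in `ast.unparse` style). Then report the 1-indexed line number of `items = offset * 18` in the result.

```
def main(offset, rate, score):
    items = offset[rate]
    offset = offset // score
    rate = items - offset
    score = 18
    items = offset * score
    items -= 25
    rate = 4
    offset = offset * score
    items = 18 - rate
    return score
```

5

Transformed code:
def main(offset, rate, score):
    items = offset[rate]
    offset = offset // 18
    rate = items - offset
    items = offset * 18
    items = items - 25
    rate = 4
    offset = offset * 18
    items = 18 - rate
    return 18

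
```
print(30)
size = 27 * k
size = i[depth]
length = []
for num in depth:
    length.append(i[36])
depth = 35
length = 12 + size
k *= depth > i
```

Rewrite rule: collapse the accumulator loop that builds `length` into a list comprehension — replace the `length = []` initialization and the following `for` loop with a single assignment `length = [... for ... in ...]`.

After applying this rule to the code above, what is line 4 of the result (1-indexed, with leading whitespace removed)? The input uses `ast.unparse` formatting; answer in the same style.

Transformed code:
print(30)
size = 27 * k
size = i[depth]
length = [i[36] for num in depth]
depth = 35
length = 12 + size
k *= depth > i

length = [i[36] for num in depth]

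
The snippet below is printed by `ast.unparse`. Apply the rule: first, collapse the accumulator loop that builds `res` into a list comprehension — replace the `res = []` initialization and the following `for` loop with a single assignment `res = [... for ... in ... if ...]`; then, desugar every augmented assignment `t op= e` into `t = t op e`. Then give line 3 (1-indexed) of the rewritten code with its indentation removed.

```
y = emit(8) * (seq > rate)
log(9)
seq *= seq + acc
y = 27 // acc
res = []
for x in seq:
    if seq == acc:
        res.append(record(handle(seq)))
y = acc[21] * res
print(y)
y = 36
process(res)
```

Transformed code:
y = emit(8) * (seq > rate)
log(9)
seq = seq * (seq + acc)
y = 27 // acc
res = [record(handle(seq)) for x in seq if seq == acc]
y = acc[21] * res
print(y)
y = 36
process(res)

seq = seq * (seq + acc)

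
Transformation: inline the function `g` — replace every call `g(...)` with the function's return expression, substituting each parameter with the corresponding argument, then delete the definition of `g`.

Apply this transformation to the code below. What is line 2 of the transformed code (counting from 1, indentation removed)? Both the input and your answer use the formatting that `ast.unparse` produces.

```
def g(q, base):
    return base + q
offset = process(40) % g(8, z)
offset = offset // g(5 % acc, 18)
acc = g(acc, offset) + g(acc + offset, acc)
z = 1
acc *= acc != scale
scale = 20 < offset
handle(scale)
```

Transformed code:
offset = process(40) % (z + 8)
offset = offset // (18 + 5 % acc)
acc = offset + acc + (acc + (acc + offset))
z = 1
acc *= acc != scale
scale = 20 < offset
handle(scale)

offset = offset // (18 + 5 % acc)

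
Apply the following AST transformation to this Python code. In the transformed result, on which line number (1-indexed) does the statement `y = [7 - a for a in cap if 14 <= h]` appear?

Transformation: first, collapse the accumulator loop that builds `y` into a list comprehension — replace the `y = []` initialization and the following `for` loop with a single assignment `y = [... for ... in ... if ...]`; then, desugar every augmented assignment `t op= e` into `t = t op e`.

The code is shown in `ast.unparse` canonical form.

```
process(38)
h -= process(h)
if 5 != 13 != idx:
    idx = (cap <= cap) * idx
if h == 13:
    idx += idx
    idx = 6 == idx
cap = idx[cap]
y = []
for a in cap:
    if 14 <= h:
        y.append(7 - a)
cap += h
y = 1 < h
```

9

Transformed code:
process(38)
h = h - process(h)
if 5 != 13 != idx:
    idx = (cap <= cap) * idx
if h == 13:
    idx = idx + idx
    idx = 6 == idx
cap = idx[cap]
y = [7 - a for a in cap if 14 <= h]
cap = cap + h
y = 1 < h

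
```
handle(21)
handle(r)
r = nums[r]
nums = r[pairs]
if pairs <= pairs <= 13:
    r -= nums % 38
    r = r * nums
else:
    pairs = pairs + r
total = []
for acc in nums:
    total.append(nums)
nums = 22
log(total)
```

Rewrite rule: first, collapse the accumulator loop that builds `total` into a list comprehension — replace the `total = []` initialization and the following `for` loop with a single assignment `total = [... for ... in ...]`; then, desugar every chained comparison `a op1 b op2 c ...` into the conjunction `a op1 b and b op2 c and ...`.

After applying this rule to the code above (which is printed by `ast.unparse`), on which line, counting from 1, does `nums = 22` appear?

Transformed code:
handle(21)
handle(r)
r = nums[r]
nums = r[pairs]
if pairs <= pairs and pairs <= 13:
    r -= nums % 38
    r = r * nums
else:
    pairs = pairs + r
total = [nums for acc in nums]
nums = 22
log(total)

11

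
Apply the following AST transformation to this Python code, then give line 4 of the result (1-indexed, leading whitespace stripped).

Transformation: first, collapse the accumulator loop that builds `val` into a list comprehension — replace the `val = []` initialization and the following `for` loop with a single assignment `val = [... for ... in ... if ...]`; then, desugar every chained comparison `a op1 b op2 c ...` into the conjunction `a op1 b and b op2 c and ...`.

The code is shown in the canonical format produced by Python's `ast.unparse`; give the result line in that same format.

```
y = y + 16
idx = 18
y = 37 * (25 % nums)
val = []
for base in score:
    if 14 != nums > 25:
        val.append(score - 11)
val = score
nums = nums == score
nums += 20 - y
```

val = [score - 11 for base in score if 14 != nums and nums > 25]

Transformed code:
y = y + 16
idx = 18
y = 37 * (25 % nums)
val = [score - 11 for base in score if 14 != nums and nums > 25]
val = score
nums = nums == score
nums += 20 - y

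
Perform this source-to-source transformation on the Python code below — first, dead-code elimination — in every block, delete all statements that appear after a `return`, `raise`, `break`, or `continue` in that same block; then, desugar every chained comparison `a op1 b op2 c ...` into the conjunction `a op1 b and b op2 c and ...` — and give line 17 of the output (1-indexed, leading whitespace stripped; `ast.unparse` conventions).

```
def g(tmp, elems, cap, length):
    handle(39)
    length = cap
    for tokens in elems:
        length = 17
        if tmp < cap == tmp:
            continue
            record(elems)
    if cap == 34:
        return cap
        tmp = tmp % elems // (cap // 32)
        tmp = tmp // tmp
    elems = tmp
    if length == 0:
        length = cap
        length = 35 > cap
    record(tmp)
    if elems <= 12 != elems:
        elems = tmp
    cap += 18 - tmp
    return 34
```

Transformed code:
def g(tmp, elems, cap, length):
    handle(39)
    length = cap
    for tokens in elems:
        length = 17
        if tmp < cap and cap == tmp:
            continue
    if cap == 34:
        return cap
    elems = tmp
    if length == 0:
        length = cap
        length = 35 > cap
    record(tmp)
    if elems <= 12 and 12 != elems:
        elems = tmp
    cap += 18 - tmp
    return 34

cap += 18 - tmp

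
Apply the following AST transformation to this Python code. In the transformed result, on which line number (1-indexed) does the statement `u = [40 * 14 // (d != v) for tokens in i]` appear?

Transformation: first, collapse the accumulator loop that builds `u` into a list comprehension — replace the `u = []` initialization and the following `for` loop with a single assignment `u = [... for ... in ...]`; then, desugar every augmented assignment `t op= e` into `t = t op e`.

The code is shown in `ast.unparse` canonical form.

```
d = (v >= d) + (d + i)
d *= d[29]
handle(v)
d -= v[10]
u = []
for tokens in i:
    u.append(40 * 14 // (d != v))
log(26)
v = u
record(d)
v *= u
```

5

Transformed code:
d = (v >= d) + (d + i)
d = d * d[29]
handle(v)
d = d - v[10]
u = [40 * 14 // (d != v) for tokens in i]
log(26)
v = u
record(d)
v = v * u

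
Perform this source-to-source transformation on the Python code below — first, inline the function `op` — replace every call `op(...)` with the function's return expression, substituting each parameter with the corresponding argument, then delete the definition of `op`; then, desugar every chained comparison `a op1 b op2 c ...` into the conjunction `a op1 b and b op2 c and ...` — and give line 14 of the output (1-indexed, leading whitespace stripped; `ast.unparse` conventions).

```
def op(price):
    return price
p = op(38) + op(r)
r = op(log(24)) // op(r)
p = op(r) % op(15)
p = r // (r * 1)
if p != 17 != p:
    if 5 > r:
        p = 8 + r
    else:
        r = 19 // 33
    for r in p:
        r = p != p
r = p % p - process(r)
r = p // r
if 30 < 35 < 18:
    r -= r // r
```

Transformed code:
p = 38 + r
r = log(24) // r
p = r % 15
p = r // (r * 1)
if p != 17 and 17 != p:
    if 5 > r:
        p = 8 + r
    else:
        r = 19 // 33
    for r in p:
        r = p != p
r = p % p - process(r)
r = p // r
if 30 < 35 and 35 < 18:
    r -= r // r

if 30 < 35 and 35 < 18:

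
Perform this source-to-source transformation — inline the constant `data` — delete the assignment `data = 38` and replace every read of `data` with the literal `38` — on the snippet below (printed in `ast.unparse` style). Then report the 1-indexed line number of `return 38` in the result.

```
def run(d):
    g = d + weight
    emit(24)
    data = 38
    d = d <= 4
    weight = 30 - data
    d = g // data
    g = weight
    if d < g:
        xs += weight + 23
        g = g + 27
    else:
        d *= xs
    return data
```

Transformed code:
def run(d):
    g = d + weight
    emit(24)
    d = d <= 4
    weight = 30 - 38
    d = g // 38
    g = weight
    if d < g:
        xs += weight + 23
        g = g + 27
    else:
        d *= xs
    return 38

13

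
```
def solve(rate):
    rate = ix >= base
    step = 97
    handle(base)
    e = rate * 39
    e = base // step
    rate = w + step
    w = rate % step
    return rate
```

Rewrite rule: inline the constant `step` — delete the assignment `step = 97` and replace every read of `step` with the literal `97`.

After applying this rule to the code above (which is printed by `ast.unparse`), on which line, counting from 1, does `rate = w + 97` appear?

6

Transformed code:
def solve(rate):
    rate = ix >= base
    handle(base)
    e = rate * 39
    e = base // 97
    rate = w + 97
    w = rate % 97
    return rate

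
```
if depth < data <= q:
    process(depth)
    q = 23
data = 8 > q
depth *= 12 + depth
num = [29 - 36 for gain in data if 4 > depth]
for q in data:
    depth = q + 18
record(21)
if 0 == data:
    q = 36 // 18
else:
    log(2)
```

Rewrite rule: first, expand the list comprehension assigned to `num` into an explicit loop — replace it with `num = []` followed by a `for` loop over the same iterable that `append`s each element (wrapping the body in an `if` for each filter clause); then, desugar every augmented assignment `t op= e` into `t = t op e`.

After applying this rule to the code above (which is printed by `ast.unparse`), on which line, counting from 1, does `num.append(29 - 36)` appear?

9

Transformed code:
if depth < data <= q:
    process(depth)
    q = 23
data = 8 > q
depth = depth * (12 + depth)
num = []
for gain in data:
    if 4 > depth:
        num.append(29 - 36)
for q in data:
    depth = q + 18
record(21)
if 0 == data:
    q = 36 // 18
else:
    log(2)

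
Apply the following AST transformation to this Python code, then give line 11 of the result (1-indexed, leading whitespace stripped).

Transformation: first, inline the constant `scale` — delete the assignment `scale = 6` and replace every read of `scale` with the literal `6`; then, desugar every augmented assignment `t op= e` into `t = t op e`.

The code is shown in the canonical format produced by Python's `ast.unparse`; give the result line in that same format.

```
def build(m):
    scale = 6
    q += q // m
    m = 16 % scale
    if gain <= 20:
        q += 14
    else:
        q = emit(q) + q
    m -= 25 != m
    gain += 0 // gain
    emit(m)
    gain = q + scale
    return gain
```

Transformed code:
def build(m):
    q = q + q // m
    m = 16 % 6
    if gain <= 20:
        q = q + 14
    else:
        q = emit(q) + q
    m = m - (25 != m)
    gain = gain + 0 // gain
    emit(m)
    gain = q + 6
    return gain

gain = q + 6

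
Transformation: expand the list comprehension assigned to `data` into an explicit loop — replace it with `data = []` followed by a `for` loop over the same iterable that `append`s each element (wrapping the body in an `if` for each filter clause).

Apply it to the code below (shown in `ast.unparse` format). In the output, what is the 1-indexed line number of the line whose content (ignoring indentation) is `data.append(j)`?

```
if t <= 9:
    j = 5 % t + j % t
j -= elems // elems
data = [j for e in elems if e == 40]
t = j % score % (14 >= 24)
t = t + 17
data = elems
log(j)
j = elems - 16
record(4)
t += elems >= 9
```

7

Transformed code:
if t <= 9:
    j = 5 % t + j % t
j -= elems // elems
data = []
for e in elems:
    if e == 40:
        data.append(j)
t = j % score % (14 >= 24)
t = t + 17
data = elems
log(j)
j = elems - 16
record(4)
t += elems >= 9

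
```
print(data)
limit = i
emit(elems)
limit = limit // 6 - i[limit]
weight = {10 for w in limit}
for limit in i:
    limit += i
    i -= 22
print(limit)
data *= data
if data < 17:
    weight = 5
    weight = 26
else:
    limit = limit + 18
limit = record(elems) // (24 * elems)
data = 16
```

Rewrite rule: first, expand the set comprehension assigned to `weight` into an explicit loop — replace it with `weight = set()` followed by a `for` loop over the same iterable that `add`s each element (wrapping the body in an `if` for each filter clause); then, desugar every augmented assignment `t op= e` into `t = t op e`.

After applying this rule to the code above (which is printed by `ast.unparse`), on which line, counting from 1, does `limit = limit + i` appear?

Transformed code:
print(data)
limit = i
emit(elems)
limit = limit // 6 - i[limit]
weight = set()
for w in limit:
    weight.add(10)
for limit in i:
    limit = limit + i
    i = i - 22
print(limit)
data = data * data
if data < 17:
    weight = 5
    weight = 26
else:
    limit = limit + 18
limit = record(elems) // (24 * elems)
data = 16

9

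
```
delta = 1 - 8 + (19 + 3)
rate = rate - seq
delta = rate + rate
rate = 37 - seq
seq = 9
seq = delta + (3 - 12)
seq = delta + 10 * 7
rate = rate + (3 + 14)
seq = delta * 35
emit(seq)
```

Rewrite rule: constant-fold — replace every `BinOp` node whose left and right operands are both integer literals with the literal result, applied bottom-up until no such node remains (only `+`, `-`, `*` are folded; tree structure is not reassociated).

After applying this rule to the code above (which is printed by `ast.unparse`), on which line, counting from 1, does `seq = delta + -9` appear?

6

Transformed code:
delta = 15
rate = rate - seq
delta = rate + rate
rate = 37 - seq
seq = 9
seq = delta + -9
seq = delta + 70
rate = rate + 17
seq = delta * 35
emit(seq)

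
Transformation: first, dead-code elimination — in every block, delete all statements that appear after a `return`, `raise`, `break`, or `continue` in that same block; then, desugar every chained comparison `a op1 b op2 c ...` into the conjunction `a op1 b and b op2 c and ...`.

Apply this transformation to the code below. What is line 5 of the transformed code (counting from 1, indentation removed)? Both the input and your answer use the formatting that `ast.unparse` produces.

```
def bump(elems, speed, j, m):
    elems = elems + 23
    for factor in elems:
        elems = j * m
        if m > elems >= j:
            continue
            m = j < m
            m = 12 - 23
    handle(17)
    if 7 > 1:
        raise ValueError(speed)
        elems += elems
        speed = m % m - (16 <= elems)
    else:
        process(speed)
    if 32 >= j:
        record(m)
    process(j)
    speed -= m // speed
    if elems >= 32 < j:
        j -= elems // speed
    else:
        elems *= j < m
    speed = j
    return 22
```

Transformed code:
def bump(elems, speed, j, m):
    elems = elems + 23
    for factor in elems:
        elems = j * m
        if m > elems and elems >= j:
            continue
    handle(17)
    if 7 > 1:
        raise ValueError(speed)
    else:
        process(speed)
    if 32 >= j:
        record(m)
    process(j)
    speed -= m // speed
    if elems >= 32 and 32 < j:
        j -= elems // speed
    else:
        elems *= j < m
    speed = j
    return 22

if m > elems and elems >= j:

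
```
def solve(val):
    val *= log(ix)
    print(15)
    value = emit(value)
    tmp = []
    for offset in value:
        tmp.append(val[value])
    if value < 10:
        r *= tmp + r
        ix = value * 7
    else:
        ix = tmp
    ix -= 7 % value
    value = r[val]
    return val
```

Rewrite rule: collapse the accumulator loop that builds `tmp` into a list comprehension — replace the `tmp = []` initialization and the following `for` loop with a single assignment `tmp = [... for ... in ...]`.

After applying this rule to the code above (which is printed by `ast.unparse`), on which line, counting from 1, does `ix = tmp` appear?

Transformed code:
def solve(val):
    val *= log(ix)
    print(15)
    value = emit(value)
    tmp = [val[value] for offset in value]
    if value < 10:
        r *= tmp + r
        ix = value * 7
    else:
        ix = tmp
    ix -= 7 % value
    value = r[val]
    return val

10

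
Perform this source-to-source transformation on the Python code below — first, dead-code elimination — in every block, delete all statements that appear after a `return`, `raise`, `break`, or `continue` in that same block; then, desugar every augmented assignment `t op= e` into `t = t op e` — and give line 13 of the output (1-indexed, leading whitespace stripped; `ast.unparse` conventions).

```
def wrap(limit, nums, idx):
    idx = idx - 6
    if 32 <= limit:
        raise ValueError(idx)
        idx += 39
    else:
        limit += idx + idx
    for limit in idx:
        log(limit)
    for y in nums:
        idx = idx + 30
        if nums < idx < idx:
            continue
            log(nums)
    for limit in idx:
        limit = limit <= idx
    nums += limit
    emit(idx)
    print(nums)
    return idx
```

Transformed code:
def wrap(limit, nums, idx):
    idx = idx - 6
    if 32 <= limit:
        raise ValueError(idx)
    else:
        limit = limit + (idx + idx)
    for limit in idx:
        log(limit)
    for y in nums:
        idx = idx + 30
        if nums < idx < idx:
            continue
    for limit in idx:
        limit = limit <= idx
    nums = nums + limit
    emit(idx)
    print(nums)
    return idx

for limit in idx:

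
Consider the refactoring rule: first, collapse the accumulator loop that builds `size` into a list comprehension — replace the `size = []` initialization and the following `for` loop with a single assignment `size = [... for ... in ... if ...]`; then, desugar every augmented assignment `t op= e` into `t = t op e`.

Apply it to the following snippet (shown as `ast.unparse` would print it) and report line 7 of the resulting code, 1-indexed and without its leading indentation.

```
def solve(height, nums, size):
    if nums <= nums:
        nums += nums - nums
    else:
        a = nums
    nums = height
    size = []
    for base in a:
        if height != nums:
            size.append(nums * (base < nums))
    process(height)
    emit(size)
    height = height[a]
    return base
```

size = [nums * (base < nums) for base in a if height != nums]

Transformed code:
def solve(height, nums, size):
    if nums <= nums:
        nums = nums + (nums - nums)
    else:
        a = nums
    nums = height
    size = [nums * (base < nums) for base in a if height != nums]
    process(height)
    emit(size)
    height = height[a]
    return base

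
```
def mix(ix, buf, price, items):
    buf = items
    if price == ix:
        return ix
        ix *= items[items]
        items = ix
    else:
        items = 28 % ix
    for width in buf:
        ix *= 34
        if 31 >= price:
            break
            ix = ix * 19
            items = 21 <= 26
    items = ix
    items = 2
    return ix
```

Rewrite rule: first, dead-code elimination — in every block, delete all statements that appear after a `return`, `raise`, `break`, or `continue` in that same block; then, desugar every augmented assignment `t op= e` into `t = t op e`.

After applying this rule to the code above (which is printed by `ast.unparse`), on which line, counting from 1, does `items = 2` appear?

12

Transformed code:
def mix(ix, buf, price, items):
    buf = items
    if price == ix:
        return ix
    else:
        items = 28 % ix
    for width in buf:
        ix = ix * 34
        if 31 >= price:
            break
    items = ix
    items = 2
    return ix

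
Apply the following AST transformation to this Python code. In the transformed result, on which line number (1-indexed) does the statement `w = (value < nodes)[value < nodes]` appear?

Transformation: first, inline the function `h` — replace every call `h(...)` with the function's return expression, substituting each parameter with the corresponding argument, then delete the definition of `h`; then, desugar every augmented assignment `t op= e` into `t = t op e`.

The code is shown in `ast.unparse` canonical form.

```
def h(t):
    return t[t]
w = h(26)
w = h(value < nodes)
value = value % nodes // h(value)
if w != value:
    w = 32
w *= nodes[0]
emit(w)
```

Transformed code:
w = 26[26]
w = (value < nodes)[value < nodes]
value = value % nodes // value[value]
if w != value:
    w = 32
w = w * nodes[0]
emit(w)

2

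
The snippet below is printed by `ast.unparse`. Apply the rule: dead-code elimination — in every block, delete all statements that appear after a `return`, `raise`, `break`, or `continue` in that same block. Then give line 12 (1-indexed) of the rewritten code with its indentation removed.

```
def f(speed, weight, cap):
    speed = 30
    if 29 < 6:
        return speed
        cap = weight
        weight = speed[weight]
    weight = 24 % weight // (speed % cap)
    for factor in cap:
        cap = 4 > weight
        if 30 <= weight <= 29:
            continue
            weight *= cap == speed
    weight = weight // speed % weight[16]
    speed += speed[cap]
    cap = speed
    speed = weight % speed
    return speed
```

cap = speed

Transformed code:
def f(speed, weight, cap):
    speed = 30
    if 29 < 6:
        return speed
    weight = 24 % weight // (speed % cap)
    for factor in cap:
        cap = 4 > weight
        if 30 <= weight <= 29:
            continue
    weight = weight // speed % weight[16]
    speed += speed[cap]
    cap = speed
    speed = weight % speed
    return speed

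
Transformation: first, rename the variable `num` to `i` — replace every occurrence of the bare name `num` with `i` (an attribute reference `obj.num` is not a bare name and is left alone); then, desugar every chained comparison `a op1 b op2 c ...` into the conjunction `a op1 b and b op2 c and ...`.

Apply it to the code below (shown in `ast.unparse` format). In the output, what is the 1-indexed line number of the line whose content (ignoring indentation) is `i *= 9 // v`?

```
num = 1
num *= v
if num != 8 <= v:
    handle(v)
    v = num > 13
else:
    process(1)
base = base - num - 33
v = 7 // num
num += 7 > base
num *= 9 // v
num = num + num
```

Transformed code:
i = 1
i *= v
if i != 8 and 8 <= v:
    handle(v)
    v = i > 13
else:
    process(1)
base = base - i - 33
v = 7 // i
i += 7 > base
i *= 9 // v
i = i + i

11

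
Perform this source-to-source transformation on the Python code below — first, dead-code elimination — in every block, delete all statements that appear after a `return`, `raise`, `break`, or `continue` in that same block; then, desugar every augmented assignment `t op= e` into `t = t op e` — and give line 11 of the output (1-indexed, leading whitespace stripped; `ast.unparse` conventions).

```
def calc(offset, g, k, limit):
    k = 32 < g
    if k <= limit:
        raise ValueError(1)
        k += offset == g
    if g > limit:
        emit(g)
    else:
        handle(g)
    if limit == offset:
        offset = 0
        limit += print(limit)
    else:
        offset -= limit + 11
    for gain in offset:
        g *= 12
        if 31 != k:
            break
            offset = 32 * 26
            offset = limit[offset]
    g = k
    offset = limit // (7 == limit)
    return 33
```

limit = limit + print(limit)

Transformed code:
def calc(offset, g, k, limit):
    k = 32 < g
    if k <= limit:
        raise ValueError(1)
    if g > limit:
        emit(g)
    else:
        handle(g)
    if limit == offset:
        offset = 0
        limit = limit + print(limit)
    else:
        offset = offset - (limit + 11)
    for gain in offset:
        g = g * 12
        if 31 != k:
            break
    g = k
    offset = limit // (7 == limit)
    return 33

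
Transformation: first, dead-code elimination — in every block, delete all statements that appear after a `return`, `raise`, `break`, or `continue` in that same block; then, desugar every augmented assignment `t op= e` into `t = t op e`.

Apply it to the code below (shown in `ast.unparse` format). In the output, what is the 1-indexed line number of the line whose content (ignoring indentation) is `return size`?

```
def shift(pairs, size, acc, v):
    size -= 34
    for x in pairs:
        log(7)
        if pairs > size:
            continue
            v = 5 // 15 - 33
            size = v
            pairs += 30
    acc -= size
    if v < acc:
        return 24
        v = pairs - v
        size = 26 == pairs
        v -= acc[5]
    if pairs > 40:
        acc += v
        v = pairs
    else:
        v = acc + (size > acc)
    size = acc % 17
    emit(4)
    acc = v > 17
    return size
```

Transformed code:
def shift(pairs, size, acc, v):
    size = size - 34
    for x in pairs:
        log(7)
        if pairs > size:
            continue
    acc = acc - size
    if v < acc:
        return 24
    if pairs > 40:
        acc = acc + v
        v = pairs
    else:
        v = acc + (size > acc)
    size = acc % 17
    emit(4)
    acc = v > 17
    return size

18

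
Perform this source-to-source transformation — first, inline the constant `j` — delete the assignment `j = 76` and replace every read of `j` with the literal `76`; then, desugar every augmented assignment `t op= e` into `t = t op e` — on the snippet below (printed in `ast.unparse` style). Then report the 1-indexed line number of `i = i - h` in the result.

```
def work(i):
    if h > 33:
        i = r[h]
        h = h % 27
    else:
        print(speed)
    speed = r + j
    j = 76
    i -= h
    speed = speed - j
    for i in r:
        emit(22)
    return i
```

8

Transformed code:
def work(i):
    if h > 33:
        i = r[h]
        h = h % 27
    else:
        print(speed)
    speed = r + 76
    i = i - h
    speed = speed - 76
    for i in r:
        emit(22)
    return i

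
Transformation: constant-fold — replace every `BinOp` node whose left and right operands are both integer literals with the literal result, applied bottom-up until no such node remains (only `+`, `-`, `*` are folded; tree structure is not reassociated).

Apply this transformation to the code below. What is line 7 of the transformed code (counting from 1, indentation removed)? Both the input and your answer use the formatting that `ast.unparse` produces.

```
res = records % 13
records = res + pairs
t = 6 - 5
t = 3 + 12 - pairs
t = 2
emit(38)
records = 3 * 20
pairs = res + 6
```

Transformed code:
res = records % 13
records = res + pairs
t = 1
t = 15 - pairs
t = 2
emit(38)
records = 60
pairs = res + 6

records = 60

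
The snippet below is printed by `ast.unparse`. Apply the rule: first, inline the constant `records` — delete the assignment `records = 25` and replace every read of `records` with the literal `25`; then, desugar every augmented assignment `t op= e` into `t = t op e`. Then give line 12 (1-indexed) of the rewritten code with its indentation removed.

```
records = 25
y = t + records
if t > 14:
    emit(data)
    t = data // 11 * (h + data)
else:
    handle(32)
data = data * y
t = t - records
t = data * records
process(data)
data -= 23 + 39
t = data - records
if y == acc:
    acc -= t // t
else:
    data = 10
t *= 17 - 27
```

t = data - 25

Transformed code:
y = t + 25
if t > 14:
    emit(data)
    t = data // 11 * (h + data)
else:
    handle(32)
data = data * y
t = t - 25
t = data * 25
process(data)
data = data - (23 + 39)
t = data - 25
if y == acc:
    acc = acc - t // t
else:
    data = 10
t = t * (17 - 27)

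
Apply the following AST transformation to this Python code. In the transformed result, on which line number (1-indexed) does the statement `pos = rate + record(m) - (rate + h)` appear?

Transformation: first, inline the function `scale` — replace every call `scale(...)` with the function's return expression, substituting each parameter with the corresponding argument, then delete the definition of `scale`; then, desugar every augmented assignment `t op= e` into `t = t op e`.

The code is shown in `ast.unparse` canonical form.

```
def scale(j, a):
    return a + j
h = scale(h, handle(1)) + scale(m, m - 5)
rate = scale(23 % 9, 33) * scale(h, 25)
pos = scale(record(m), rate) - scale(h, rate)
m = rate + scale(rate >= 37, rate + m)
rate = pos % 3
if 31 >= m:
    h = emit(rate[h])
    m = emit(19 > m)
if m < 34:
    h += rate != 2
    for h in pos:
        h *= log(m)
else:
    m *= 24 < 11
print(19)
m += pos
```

Transformed code:
h = handle(1) + h + (m - 5 + m)
rate = (33 + 23 % 9) * (25 + h)
pos = rate + record(m) - (rate + h)
m = rate + (rate + m + (rate >= 37))
rate = pos % 3
if 31 >= m:
    h = emit(rate[h])
    m = emit(19 > m)
if m < 34:
    h = h + (rate != 2)
    for h in pos:
        h = h * log(m)
else:
    m = m * (24 < 11)
print(19)
m = m + pos

3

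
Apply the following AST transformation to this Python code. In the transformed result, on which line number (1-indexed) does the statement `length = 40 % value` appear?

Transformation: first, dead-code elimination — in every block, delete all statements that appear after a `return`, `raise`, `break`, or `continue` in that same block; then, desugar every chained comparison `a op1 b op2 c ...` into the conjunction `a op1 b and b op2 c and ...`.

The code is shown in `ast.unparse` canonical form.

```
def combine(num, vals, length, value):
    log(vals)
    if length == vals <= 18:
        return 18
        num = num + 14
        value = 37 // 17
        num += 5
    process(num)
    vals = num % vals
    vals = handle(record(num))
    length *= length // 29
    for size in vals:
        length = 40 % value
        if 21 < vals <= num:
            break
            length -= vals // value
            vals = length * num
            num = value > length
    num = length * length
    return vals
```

Transformed code:
def combine(num, vals, length, value):
    log(vals)
    if length == vals and vals <= 18:
        return 18
    process(num)
    vals = num % vals
    vals = handle(record(num))
    length *= length // 29
    for size in vals:
        length = 40 % value
        if 21 < vals and vals <= num:
            break
    num = length * length
    return vals

10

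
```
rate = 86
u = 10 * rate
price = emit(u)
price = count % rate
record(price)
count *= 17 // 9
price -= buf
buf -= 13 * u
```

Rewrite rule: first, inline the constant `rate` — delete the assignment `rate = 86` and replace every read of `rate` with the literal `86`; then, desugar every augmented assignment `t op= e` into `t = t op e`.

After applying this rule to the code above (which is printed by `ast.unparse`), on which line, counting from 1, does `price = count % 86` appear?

Transformed code:
u = 10 * 86
price = emit(u)
price = count % 86
record(price)
count = count * (17 // 9)
price = price - buf
buf = buf - 13 * u

3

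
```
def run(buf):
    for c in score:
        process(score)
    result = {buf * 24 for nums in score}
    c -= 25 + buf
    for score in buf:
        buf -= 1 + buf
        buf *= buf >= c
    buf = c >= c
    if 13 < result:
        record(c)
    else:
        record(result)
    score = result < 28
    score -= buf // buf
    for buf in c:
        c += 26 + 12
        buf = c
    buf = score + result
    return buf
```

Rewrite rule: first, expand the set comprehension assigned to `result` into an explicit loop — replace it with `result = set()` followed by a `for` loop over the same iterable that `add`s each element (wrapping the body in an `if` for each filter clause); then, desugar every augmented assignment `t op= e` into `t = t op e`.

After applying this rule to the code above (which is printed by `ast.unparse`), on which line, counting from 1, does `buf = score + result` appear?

21

Transformed code:
def run(buf):
    for c in score:
        process(score)
    result = set()
    for nums in score:
        result.add(buf * 24)
    c = c - (25 + buf)
    for score in buf:
        buf = buf - (1 + buf)
        buf = buf * (buf >= c)
    buf = c >= c
    if 13 < result:
        record(c)
    else:
        record(result)
    score = result < 28
    score = score - buf // buf
    for buf in c:
        c = c + (26 + 12)
        buf = c
    buf = score + result
    return buf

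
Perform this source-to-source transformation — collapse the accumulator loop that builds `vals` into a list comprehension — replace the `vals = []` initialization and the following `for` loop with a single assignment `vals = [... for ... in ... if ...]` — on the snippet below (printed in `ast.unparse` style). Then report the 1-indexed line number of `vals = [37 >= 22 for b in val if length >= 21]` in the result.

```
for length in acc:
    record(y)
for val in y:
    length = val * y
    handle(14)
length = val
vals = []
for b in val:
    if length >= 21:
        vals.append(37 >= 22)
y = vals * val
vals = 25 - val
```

7

Transformed code:
for length in acc:
    record(y)
for val in y:
    length = val * y
    handle(14)
length = val
vals = [37 >= 22 for b in val if length >= 21]
y = vals * val
vals = 25 - val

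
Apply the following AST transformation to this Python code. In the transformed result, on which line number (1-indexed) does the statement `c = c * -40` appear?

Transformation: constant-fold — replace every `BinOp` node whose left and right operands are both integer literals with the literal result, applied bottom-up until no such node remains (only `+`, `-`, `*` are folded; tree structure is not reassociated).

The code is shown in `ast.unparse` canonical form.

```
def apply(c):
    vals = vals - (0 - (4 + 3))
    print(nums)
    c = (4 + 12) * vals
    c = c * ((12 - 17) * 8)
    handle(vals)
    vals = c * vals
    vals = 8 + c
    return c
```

Transformed code:
def apply(c):
    vals = vals - -7
    print(nums)
    c = 16 * vals
    c = c * -40
    handle(vals)
    vals = c * vals
    vals = 8 + c
    return c

5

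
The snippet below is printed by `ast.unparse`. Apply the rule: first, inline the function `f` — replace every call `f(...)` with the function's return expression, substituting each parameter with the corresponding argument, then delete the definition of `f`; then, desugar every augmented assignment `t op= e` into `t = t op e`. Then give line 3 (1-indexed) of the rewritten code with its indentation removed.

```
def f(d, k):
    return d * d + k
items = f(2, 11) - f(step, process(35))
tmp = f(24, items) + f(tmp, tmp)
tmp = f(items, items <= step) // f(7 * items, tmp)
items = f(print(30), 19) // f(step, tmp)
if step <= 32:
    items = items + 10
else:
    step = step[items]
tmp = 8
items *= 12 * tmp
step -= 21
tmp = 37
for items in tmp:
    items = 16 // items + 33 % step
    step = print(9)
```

Transformed code:
items = 2 * 2 + 11 - (step * step + process(35))
tmp = 24 * 24 + items + (tmp * tmp + tmp)
tmp = (items * items + (items <= step)) // (7 * items * (7 * items) + tmp)
items = (print(30) * print(30) + 19) // (step * step + tmp)
if step <= 32:
    items = items + 10
else:
    step = step[items]
tmp = 8
items = items * (12 * tmp)
step = step - 21
tmp = 37
for items in tmp:
    items = 16 // items + 33 % step
    step = print(9)

tmp = (items * items + (items <= step)) // (7 * items * (7 * items) + tmp)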